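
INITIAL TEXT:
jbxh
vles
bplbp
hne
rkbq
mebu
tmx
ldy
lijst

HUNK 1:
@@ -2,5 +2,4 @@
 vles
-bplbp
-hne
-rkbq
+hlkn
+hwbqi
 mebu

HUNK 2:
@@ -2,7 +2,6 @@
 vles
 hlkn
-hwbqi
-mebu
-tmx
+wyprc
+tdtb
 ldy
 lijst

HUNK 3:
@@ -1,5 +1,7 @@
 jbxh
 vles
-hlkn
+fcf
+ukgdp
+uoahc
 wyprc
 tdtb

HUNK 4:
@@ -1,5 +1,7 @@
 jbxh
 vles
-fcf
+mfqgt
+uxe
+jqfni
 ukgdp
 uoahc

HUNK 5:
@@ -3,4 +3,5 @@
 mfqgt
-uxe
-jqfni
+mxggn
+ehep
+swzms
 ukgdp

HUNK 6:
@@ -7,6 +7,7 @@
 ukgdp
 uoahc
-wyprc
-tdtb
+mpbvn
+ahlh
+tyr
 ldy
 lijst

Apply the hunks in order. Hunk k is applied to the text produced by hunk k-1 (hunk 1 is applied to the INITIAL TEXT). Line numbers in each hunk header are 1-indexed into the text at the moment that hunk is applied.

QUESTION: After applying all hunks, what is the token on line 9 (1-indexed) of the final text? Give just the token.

Answer: mpbvn

Derivation:
Hunk 1: at line 2 remove [bplbp,hne,rkbq] add [hlkn,hwbqi] -> 8 lines: jbxh vles hlkn hwbqi mebu tmx ldy lijst
Hunk 2: at line 2 remove [hwbqi,mebu,tmx] add [wyprc,tdtb] -> 7 lines: jbxh vles hlkn wyprc tdtb ldy lijst
Hunk 3: at line 1 remove [hlkn] add [fcf,ukgdp,uoahc] -> 9 lines: jbxh vles fcf ukgdp uoahc wyprc tdtb ldy lijst
Hunk 4: at line 1 remove [fcf] add [mfqgt,uxe,jqfni] -> 11 lines: jbxh vles mfqgt uxe jqfni ukgdp uoahc wyprc tdtb ldy lijst
Hunk 5: at line 3 remove [uxe,jqfni] add [mxggn,ehep,swzms] -> 12 lines: jbxh vles mfqgt mxggn ehep swzms ukgdp uoahc wyprc tdtb ldy lijst
Hunk 6: at line 7 remove [wyprc,tdtb] add [mpbvn,ahlh,tyr] -> 13 lines: jbxh vles mfqgt mxggn ehep swzms ukgdp uoahc mpbvn ahlh tyr ldy lijst
Final line 9: mpbvn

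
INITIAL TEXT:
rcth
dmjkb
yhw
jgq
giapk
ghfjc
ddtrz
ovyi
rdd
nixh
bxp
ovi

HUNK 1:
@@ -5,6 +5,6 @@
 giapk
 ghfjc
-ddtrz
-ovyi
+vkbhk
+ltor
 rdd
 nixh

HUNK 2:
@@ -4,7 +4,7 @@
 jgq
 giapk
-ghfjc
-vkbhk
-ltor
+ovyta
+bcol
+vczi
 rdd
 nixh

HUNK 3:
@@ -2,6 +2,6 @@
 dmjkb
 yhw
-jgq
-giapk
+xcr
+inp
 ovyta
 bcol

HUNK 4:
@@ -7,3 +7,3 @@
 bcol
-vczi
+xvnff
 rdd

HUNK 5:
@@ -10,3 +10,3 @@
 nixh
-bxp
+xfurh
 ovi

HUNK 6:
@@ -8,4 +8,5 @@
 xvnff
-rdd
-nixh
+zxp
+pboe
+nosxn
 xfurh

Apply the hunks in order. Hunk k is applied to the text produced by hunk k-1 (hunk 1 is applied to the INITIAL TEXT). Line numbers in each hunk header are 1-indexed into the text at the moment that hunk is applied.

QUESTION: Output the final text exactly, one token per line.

Answer: rcth
dmjkb
yhw
xcr
inp
ovyta
bcol
xvnff
zxp
pboe
nosxn
xfurh
ovi

Derivation:
Hunk 1: at line 5 remove [ddtrz,ovyi] add [vkbhk,ltor] -> 12 lines: rcth dmjkb yhw jgq giapk ghfjc vkbhk ltor rdd nixh bxp ovi
Hunk 2: at line 4 remove [ghfjc,vkbhk,ltor] add [ovyta,bcol,vczi] -> 12 lines: rcth dmjkb yhw jgq giapk ovyta bcol vczi rdd nixh bxp ovi
Hunk 3: at line 2 remove [jgq,giapk] add [xcr,inp] -> 12 lines: rcth dmjkb yhw xcr inp ovyta bcol vczi rdd nixh bxp ovi
Hunk 4: at line 7 remove [vczi] add [xvnff] -> 12 lines: rcth dmjkb yhw xcr inp ovyta bcol xvnff rdd nixh bxp ovi
Hunk 5: at line 10 remove [bxp] add [xfurh] -> 12 lines: rcth dmjkb yhw xcr inp ovyta bcol xvnff rdd nixh xfurh ovi
Hunk 6: at line 8 remove [rdd,nixh] add [zxp,pboe,nosxn] -> 13 lines: rcth dmjkb yhw xcr inp ovyta bcol xvnff zxp pboe nosxn xfurh ovi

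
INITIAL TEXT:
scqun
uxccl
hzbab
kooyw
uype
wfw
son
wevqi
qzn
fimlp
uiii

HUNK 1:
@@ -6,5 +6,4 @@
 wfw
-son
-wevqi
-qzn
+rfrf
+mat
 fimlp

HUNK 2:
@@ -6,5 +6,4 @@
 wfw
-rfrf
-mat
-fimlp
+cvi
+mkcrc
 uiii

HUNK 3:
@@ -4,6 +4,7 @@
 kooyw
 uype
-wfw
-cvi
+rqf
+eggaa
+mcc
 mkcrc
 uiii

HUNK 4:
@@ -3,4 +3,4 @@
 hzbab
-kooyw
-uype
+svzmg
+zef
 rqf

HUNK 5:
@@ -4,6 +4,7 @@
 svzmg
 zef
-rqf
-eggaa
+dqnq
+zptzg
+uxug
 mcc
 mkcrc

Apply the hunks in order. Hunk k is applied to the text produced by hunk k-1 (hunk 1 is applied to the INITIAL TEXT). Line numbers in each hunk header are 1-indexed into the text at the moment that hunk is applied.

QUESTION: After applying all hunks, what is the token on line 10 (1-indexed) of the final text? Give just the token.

Answer: mkcrc

Derivation:
Hunk 1: at line 6 remove [son,wevqi,qzn] add [rfrf,mat] -> 10 lines: scqun uxccl hzbab kooyw uype wfw rfrf mat fimlp uiii
Hunk 2: at line 6 remove [rfrf,mat,fimlp] add [cvi,mkcrc] -> 9 lines: scqun uxccl hzbab kooyw uype wfw cvi mkcrc uiii
Hunk 3: at line 4 remove [wfw,cvi] add [rqf,eggaa,mcc] -> 10 lines: scqun uxccl hzbab kooyw uype rqf eggaa mcc mkcrc uiii
Hunk 4: at line 3 remove [kooyw,uype] add [svzmg,zef] -> 10 lines: scqun uxccl hzbab svzmg zef rqf eggaa mcc mkcrc uiii
Hunk 5: at line 4 remove [rqf,eggaa] add [dqnq,zptzg,uxug] -> 11 lines: scqun uxccl hzbab svzmg zef dqnq zptzg uxug mcc mkcrc uiii
Final line 10: mkcrc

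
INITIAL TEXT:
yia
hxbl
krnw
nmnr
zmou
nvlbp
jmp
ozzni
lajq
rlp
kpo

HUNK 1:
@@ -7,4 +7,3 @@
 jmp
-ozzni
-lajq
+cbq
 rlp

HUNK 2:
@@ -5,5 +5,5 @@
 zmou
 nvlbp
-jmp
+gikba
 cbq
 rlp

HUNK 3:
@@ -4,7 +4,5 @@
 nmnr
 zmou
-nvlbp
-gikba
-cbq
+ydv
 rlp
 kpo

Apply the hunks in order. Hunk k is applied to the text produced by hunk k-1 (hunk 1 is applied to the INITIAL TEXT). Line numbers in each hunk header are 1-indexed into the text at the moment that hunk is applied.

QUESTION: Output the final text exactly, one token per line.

Answer: yia
hxbl
krnw
nmnr
zmou
ydv
rlp
kpo

Derivation:
Hunk 1: at line 7 remove [ozzni,lajq] add [cbq] -> 10 lines: yia hxbl krnw nmnr zmou nvlbp jmp cbq rlp kpo
Hunk 2: at line 5 remove [jmp] add [gikba] -> 10 lines: yia hxbl krnw nmnr zmou nvlbp gikba cbq rlp kpo
Hunk 3: at line 4 remove [nvlbp,gikba,cbq] add [ydv] -> 8 lines: yia hxbl krnw nmnr zmou ydv rlp kpo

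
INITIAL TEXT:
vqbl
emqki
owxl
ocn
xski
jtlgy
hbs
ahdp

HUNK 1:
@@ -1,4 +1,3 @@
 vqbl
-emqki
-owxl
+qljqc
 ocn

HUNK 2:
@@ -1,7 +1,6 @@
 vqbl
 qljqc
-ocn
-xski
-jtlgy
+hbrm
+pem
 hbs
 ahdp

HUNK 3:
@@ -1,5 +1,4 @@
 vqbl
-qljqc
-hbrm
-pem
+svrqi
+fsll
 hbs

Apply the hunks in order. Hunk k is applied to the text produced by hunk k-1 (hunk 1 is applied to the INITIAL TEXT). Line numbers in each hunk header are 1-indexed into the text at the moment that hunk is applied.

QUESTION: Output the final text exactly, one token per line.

Answer: vqbl
svrqi
fsll
hbs
ahdp

Derivation:
Hunk 1: at line 1 remove [emqki,owxl] add [qljqc] -> 7 lines: vqbl qljqc ocn xski jtlgy hbs ahdp
Hunk 2: at line 1 remove [ocn,xski,jtlgy] add [hbrm,pem] -> 6 lines: vqbl qljqc hbrm pem hbs ahdp
Hunk 3: at line 1 remove [qljqc,hbrm,pem] add [svrqi,fsll] -> 5 lines: vqbl svrqi fsll hbs ahdp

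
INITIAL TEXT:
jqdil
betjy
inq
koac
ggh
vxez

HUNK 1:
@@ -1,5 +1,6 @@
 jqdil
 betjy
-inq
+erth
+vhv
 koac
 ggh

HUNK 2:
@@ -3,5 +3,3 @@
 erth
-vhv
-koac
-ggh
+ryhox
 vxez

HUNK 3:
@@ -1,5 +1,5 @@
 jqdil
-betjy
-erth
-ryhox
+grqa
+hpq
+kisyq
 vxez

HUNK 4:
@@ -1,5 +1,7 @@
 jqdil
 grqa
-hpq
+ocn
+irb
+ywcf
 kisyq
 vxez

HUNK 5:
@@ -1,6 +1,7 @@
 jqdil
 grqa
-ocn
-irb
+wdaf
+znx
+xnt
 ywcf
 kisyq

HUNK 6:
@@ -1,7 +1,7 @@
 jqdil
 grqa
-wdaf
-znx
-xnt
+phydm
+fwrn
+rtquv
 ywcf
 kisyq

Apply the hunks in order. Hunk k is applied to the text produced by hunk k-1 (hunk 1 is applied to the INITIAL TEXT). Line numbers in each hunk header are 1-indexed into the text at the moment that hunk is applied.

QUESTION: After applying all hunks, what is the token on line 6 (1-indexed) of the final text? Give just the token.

Answer: ywcf

Derivation:
Hunk 1: at line 1 remove [inq] add [erth,vhv] -> 7 lines: jqdil betjy erth vhv koac ggh vxez
Hunk 2: at line 3 remove [vhv,koac,ggh] add [ryhox] -> 5 lines: jqdil betjy erth ryhox vxez
Hunk 3: at line 1 remove [betjy,erth,ryhox] add [grqa,hpq,kisyq] -> 5 lines: jqdil grqa hpq kisyq vxez
Hunk 4: at line 1 remove [hpq] add [ocn,irb,ywcf] -> 7 lines: jqdil grqa ocn irb ywcf kisyq vxez
Hunk 5: at line 1 remove [ocn,irb] add [wdaf,znx,xnt] -> 8 lines: jqdil grqa wdaf znx xnt ywcf kisyq vxez
Hunk 6: at line 1 remove [wdaf,znx,xnt] add [phydm,fwrn,rtquv] -> 8 lines: jqdil grqa phydm fwrn rtquv ywcf kisyq vxez
Final line 6: ywcf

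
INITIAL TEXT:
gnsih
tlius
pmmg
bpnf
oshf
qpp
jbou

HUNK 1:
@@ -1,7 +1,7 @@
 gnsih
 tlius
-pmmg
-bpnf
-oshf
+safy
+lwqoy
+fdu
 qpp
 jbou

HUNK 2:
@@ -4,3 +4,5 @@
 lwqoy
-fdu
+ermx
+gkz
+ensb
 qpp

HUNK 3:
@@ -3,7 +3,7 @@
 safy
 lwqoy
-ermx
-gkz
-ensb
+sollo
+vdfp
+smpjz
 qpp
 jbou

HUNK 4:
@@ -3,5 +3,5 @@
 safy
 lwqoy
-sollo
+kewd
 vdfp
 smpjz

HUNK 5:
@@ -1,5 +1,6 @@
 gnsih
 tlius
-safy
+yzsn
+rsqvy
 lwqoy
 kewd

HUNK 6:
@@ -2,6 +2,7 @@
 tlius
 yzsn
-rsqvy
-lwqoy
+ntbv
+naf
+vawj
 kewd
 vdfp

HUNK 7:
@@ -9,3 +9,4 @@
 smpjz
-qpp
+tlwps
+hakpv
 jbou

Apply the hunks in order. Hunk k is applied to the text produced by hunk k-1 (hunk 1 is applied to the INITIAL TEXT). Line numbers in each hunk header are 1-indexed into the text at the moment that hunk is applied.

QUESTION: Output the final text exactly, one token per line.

Answer: gnsih
tlius
yzsn
ntbv
naf
vawj
kewd
vdfp
smpjz
tlwps
hakpv
jbou

Derivation:
Hunk 1: at line 1 remove [pmmg,bpnf,oshf] add [safy,lwqoy,fdu] -> 7 lines: gnsih tlius safy lwqoy fdu qpp jbou
Hunk 2: at line 4 remove [fdu] add [ermx,gkz,ensb] -> 9 lines: gnsih tlius safy lwqoy ermx gkz ensb qpp jbou
Hunk 3: at line 3 remove [ermx,gkz,ensb] add [sollo,vdfp,smpjz] -> 9 lines: gnsih tlius safy lwqoy sollo vdfp smpjz qpp jbou
Hunk 4: at line 3 remove [sollo] add [kewd] -> 9 lines: gnsih tlius safy lwqoy kewd vdfp smpjz qpp jbou
Hunk 5: at line 1 remove [safy] add [yzsn,rsqvy] -> 10 lines: gnsih tlius yzsn rsqvy lwqoy kewd vdfp smpjz qpp jbou
Hunk 6: at line 2 remove [rsqvy,lwqoy] add [ntbv,naf,vawj] -> 11 lines: gnsih tlius yzsn ntbv naf vawj kewd vdfp smpjz qpp jbou
Hunk 7: at line 9 remove [qpp] add [tlwps,hakpv] -> 12 lines: gnsih tlius yzsn ntbv naf vawj kewd vdfp smpjz tlwps hakpv jbou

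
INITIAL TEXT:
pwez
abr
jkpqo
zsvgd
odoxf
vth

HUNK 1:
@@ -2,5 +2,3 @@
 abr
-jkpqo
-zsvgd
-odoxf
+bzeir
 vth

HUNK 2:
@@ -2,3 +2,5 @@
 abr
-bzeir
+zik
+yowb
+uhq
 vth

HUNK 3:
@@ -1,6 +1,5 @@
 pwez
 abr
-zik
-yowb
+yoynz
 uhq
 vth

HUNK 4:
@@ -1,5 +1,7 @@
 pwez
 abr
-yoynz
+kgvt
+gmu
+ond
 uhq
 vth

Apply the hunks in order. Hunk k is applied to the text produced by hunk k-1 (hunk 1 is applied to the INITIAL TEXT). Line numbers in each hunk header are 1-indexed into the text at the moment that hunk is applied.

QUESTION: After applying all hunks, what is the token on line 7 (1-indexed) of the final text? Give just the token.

Answer: vth

Derivation:
Hunk 1: at line 2 remove [jkpqo,zsvgd,odoxf] add [bzeir] -> 4 lines: pwez abr bzeir vth
Hunk 2: at line 2 remove [bzeir] add [zik,yowb,uhq] -> 6 lines: pwez abr zik yowb uhq vth
Hunk 3: at line 1 remove [zik,yowb] add [yoynz] -> 5 lines: pwez abr yoynz uhq vth
Hunk 4: at line 1 remove [yoynz] add [kgvt,gmu,ond] -> 7 lines: pwez abr kgvt gmu ond uhq vth
Final line 7: vth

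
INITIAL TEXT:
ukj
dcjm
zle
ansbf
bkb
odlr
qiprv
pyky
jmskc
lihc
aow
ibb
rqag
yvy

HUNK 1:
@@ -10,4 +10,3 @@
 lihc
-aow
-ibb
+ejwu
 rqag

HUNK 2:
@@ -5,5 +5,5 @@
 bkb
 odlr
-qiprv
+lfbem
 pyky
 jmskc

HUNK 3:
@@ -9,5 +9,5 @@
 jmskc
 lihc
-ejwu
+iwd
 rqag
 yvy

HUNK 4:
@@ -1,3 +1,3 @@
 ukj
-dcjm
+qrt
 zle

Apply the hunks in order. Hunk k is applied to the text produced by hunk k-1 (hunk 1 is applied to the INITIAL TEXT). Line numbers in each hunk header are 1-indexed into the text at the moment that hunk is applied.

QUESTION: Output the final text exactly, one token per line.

Hunk 1: at line 10 remove [aow,ibb] add [ejwu] -> 13 lines: ukj dcjm zle ansbf bkb odlr qiprv pyky jmskc lihc ejwu rqag yvy
Hunk 2: at line 5 remove [qiprv] add [lfbem] -> 13 lines: ukj dcjm zle ansbf bkb odlr lfbem pyky jmskc lihc ejwu rqag yvy
Hunk 3: at line 9 remove [ejwu] add [iwd] -> 13 lines: ukj dcjm zle ansbf bkb odlr lfbem pyky jmskc lihc iwd rqag yvy
Hunk 4: at line 1 remove [dcjm] add [qrt] -> 13 lines: ukj qrt zle ansbf bkb odlr lfbem pyky jmskc lihc iwd rqag yvy

Answer: ukj
qrt
zle
ansbf
bkb
odlr
lfbem
pyky
jmskc
lihc
iwd
rqag
yvy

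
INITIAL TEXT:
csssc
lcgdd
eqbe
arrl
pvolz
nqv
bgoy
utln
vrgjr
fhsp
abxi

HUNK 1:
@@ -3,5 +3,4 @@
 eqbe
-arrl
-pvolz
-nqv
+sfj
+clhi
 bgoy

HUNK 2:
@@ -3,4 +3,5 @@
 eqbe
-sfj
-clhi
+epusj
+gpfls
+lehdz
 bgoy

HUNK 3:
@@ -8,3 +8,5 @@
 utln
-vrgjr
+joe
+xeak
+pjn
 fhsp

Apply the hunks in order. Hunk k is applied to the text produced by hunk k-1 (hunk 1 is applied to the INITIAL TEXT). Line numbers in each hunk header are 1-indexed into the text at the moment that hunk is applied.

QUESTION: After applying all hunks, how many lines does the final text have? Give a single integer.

Hunk 1: at line 3 remove [arrl,pvolz,nqv] add [sfj,clhi] -> 10 lines: csssc lcgdd eqbe sfj clhi bgoy utln vrgjr fhsp abxi
Hunk 2: at line 3 remove [sfj,clhi] add [epusj,gpfls,lehdz] -> 11 lines: csssc lcgdd eqbe epusj gpfls lehdz bgoy utln vrgjr fhsp abxi
Hunk 3: at line 8 remove [vrgjr] add [joe,xeak,pjn] -> 13 lines: csssc lcgdd eqbe epusj gpfls lehdz bgoy utln joe xeak pjn fhsp abxi
Final line count: 13

Answer: 13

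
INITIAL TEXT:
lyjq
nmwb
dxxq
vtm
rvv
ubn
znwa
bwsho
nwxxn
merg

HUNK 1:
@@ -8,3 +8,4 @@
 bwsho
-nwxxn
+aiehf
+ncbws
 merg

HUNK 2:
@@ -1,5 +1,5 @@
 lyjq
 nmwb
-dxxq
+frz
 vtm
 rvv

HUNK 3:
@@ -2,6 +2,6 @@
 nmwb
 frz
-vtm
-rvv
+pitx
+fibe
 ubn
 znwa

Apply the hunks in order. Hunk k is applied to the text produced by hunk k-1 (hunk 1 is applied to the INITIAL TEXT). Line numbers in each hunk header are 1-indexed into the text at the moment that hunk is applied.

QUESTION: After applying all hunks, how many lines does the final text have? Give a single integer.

Answer: 11

Derivation:
Hunk 1: at line 8 remove [nwxxn] add [aiehf,ncbws] -> 11 lines: lyjq nmwb dxxq vtm rvv ubn znwa bwsho aiehf ncbws merg
Hunk 2: at line 1 remove [dxxq] add [frz] -> 11 lines: lyjq nmwb frz vtm rvv ubn znwa bwsho aiehf ncbws merg
Hunk 3: at line 2 remove [vtm,rvv] add [pitx,fibe] -> 11 lines: lyjq nmwb frz pitx fibe ubn znwa bwsho aiehf ncbws merg
Final line count: 11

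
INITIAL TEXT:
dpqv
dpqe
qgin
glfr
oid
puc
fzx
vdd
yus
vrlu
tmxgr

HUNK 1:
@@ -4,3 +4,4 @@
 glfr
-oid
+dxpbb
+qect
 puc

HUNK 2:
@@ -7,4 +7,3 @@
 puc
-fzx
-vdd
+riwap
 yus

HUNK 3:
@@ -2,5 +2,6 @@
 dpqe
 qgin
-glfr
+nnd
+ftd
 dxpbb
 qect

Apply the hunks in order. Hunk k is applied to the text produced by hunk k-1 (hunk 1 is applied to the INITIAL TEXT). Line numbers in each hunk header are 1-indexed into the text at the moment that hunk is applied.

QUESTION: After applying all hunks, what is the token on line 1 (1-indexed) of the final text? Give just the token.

Hunk 1: at line 4 remove [oid] add [dxpbb,qect] -> 12 lines: dpqv dpqe qgin glfr dxpbb qect puc fzx vdd yus vrlu tmxgr
Hunk 2: at line 7 remove [fzx,vdd] add [riwap] -> 11 lines: dpqv dpqe qgin glfr dxpbb qect puc riwap yus vrlu tmxgr
Hunk 3: at line 2 remove [glfr] add [nnd,ftd] -> 12 lines: dpqv dpqe qgin nnd ftd dxpbb qect puc riwap yus vrlu tmxgr
Final line 1: dpqv

Answer: dpqv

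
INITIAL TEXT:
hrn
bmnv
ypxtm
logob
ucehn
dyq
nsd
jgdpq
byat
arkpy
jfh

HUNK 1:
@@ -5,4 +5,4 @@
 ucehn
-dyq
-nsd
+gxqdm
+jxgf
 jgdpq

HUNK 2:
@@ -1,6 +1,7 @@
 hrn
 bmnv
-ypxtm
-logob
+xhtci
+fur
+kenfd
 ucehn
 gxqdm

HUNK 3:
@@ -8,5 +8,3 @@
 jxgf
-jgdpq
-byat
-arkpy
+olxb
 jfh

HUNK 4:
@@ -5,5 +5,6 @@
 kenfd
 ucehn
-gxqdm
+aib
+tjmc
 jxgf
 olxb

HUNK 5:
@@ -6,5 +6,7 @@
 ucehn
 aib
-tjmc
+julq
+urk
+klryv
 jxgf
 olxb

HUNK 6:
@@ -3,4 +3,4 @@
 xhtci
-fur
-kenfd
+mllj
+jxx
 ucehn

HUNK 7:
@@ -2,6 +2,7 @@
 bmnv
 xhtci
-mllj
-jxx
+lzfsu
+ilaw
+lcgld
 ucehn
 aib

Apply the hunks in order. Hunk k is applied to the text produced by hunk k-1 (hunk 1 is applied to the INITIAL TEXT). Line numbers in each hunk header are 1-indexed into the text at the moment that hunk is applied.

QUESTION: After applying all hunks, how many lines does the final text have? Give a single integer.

Answer: 14

Derivation:
Hunk 1: at line 5 remove [dyq,nsd] add [gxqdm,jxgf] -> 11 lines: hrn bmnv ypxtm logob ucehn gxqdm jxgf jgdpq byat arkpy jfh
Hunk 2: at line 1 remove [ypxtm,logob] add [xhtci,fur,kenfd] -> 12 lines: hrn bmnv xhtci fur kenfd ucehn gxqdm jxgf jgdpq byat arkpy jfh
Hunk 3: at line 8 remove [jgdpq,byat,arkpy] add [olxb] -> 10 lines: hrn bmnv xhtci fur kenfd ucehn gxqdm jxgf olxb jfh
Hunk 4: at line 5 remove [gxqdm] add [aib,tjmc] -> 11 lines: hrn bmnv xhtci fur kenfd ucehn aib tjmc jxgf olxb jfh
Hunk 5: at line 6 remove [tjmc] add [julq,urk,klryv] -> 13 lines: hrn bmnv xhtci fur kenfd ucehn aib julq urk klryv jxgf olxb jfh
Hunk 6: at line 3 remove [fur,kenfd] add [mllj,jxx] -> 13 lines: hrn bmnv xhtci mllj jxx ucehn aib julq urk klryv jxgf olxb jfh
Hunk 7: at line 2 remove [mllj,jxx] add [lzfsu,ilaw,lcgld] -> 14 lines: hrn bmnv xhtci lzfsu ilaw lcgld ucehn aib julq urk klryv jxgf olxb jfh
Final line count: 14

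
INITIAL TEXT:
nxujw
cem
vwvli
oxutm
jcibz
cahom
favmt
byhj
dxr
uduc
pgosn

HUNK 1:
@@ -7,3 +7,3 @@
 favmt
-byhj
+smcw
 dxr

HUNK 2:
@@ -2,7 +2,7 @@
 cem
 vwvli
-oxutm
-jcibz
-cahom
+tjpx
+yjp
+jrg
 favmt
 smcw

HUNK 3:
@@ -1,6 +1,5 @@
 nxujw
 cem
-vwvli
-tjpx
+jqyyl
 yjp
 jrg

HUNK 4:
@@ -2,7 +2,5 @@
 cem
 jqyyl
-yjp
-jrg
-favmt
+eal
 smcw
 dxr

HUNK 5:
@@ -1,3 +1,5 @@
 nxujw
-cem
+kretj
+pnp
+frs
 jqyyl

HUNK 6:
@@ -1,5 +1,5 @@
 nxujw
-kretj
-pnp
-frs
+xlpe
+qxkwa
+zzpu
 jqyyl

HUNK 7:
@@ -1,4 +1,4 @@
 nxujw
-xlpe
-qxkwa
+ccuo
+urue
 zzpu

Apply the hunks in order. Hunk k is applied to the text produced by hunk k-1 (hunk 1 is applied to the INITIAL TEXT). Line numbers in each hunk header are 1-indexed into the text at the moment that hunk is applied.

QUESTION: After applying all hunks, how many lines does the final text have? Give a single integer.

Hunk 1: at line 7 remove [byhj] add [smcw] -> 11 lines: nxujw cem vwvli oxutm jcibz cahom favmt smcw dxr uduc pgosn
Hunk 2: at line 2 remove [oxutm,jcibz,cahom] add [tjpx,yjp,jrg] -> 11 lines: nxujw cem vwvli tjpx yjp jrg favmt smcw dxr uduc pgosn
Hunk 3: at line 1 remove [vwvli,tjpx] add [jqyyl] -> 10 lines: nxujw cem jqyyl yjp jrg favmt smcw dxr uduc pgosn
Hunk 4: at line 2 remove [yjp,jrg,favmt] add [eal] -> 8 lines: nxujw cem jqyyl eal smcw dxr uduc pgosn
Hunk 5: at line 1 remove [cem] add [kretj,pnp,frs] -> 10 lines: nxujw kretj pnp frs jqyyl eal smcw dxr uduc pgosn
Hunk 6: at line 1 remove [kretj,pnp,frs] add [xlpe,qxkwa,zzpu] -> 10 lines: nxujw xlpe qxkwa zzpu jqyyl eal smcw dxr uduc pgosn
Hunk 7: at line 1 remove [xlpe,qxkwa] add [ccuo,urue] -> 10 lines: nxujw ccuo urue zzpu jqyyl eal smcw dxr uduc pgosn
Final line count: 10

Answer: 10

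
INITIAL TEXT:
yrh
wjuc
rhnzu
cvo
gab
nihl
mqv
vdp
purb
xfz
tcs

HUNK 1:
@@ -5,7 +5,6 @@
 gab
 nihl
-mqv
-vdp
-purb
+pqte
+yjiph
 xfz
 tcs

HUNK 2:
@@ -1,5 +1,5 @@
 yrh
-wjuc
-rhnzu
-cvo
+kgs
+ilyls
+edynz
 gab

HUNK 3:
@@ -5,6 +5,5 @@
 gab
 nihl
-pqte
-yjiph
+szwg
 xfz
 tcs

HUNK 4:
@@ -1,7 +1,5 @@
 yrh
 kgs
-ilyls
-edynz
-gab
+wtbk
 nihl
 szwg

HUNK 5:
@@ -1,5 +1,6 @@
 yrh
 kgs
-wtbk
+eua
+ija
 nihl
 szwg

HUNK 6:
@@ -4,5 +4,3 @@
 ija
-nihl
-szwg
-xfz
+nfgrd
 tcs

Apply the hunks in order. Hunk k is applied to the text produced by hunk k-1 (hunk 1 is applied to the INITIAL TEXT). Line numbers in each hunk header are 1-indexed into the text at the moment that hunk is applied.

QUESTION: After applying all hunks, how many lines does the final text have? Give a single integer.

Answer: 6

Derivation:
Hunk 1: at line 5 remove [mqv,vdp,purb] add [pqte,yjiph] -> 10 lines: yrh wjuc rhnzu cvo gab nihl pqte yjiph xfz tcs
Hunk 2: at line 1 remove [wjuc,rhnzu,cvo] add [kgs,ilyls,edynz] -> 10 lines: yrh kgs ilyls edynz gab nihl pqte yjiph xfz tcs
Hunk 3: at line 5 remove [pqte,yjiph] add [szwg] -> 9 lines: yrh kgs ilyls edynz gab nihl szwg xfz tcs
Hunk 4: at line 1 remove [ilyls,edynz,gab] add [wtbk] -> 7 lines: yrh kgs wtbk nihl szwg xfz tcs
Hunk 5: at line 1 remove [wtbk] add [eua,ija] -> 8 lines: yrh kgs eua ija nihl szwg xfz tcs
Hunk 6: at line 4 remove [nihl,szwg,xfz] add [nfgrd] -> 6 lines: yrh kgs eua ija nfgrd tcs
Final line count: 6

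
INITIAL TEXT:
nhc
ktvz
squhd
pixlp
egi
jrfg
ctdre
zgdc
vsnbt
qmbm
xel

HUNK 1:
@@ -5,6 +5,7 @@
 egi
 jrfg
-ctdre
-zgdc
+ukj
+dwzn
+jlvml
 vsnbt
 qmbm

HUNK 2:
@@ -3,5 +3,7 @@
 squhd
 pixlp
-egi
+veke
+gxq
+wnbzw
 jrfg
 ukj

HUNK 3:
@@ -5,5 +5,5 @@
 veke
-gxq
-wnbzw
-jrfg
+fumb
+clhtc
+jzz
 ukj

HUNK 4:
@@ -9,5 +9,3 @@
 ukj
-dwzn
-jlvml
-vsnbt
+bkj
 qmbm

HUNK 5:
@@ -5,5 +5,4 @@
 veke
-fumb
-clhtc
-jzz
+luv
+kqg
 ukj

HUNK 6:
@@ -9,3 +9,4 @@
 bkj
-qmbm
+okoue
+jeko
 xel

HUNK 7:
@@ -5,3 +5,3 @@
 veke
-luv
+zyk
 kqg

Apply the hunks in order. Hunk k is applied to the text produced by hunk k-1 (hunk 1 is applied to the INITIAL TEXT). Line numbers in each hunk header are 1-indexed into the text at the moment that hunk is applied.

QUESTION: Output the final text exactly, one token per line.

Answer: nhc
ktvz
squhd
pixlp
veke
zyk
kqg
ukj
bkj
okoue
jeko
xel

Derivation:
Hunk 1: at line 5 remove [ctdre,zgdc] add [ukj,dwzn,jlvml] -> 12 lines: nhc ktvz squhd pixlp egi jrfg ukj dwzn jlvml vsnbt qmbm xel
Hunk 2: at line 3 remove [egi] add [veke,gxq,wnbzw] -> 14 lines: nhc ktvz squhd pixlp veke gxq wnbzw jrfg ukj dwzn jlvml vsnbt qmbm xel
Hunk 3: at line 5 remove [gxq,wnbzw,jrfg] add [fumb,clhtc,jzz] -> 14 lines: nhc ktvz squhd pixlp veke fumb clhtc jzz ukj dwzn jlvml vsnbt qmbm xel
Hunk 4: at line 9 remove [dwzn,jlvml,vsnbt] add [bkj] -> 12 lines: nhc ktvz squhd pixlp veke fumb clhtc jzz ukj bkj qmbm xel
Hunk 5: at line 5 remove [fumb,clhtc,jzz] add [luv,kqg] -> 11 lines: nhc ktvz squhd pixlp veke luv kqg ukj bkj qmbm xel
Hunk 6: at line 9 remove [qmbm] add [okoue,jeko] -> 12 lines: nhc ktvz squhd pixlp veke luv kqg ukj bkj okoue jeko xel
Hunk 7: at line 5 remove [luv] add [zyk] -> 12 lines: nhc ktvz squhd pixlp veke zyk kqg ukj bkj okoue jeko xel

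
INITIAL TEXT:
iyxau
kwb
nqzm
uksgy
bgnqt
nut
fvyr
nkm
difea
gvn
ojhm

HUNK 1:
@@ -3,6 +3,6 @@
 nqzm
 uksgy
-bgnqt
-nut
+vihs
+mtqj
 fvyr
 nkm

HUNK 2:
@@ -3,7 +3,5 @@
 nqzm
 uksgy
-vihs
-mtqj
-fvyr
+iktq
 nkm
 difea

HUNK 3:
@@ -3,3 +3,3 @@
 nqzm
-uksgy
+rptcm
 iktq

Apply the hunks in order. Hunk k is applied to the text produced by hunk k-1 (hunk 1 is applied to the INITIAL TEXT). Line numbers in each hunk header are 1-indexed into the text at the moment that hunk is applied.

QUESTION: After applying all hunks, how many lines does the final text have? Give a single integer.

Answer: 9

Derivation:
Hunk 1: at line 3 remove [bgnqt,nut] add [vihs,mtqj] -> 11 lines: iyxau kwb nqzm uksgy vihs mtqj fvyr nkm difea gvn ojhm
Hunk 2: at line 3 remove [vihs,mtqj,fvyr] add [iktq] -> 9 lines: iyxau kwb nqzm uksgy iktq nkm difea gvn ojhm
Hunk 3: at line 3 remove [uksgy] add [rptcm] -> 9 lines: iyxau kwb nqzm rptcm iktq nkm difea gvn ojhm
Final line count: 9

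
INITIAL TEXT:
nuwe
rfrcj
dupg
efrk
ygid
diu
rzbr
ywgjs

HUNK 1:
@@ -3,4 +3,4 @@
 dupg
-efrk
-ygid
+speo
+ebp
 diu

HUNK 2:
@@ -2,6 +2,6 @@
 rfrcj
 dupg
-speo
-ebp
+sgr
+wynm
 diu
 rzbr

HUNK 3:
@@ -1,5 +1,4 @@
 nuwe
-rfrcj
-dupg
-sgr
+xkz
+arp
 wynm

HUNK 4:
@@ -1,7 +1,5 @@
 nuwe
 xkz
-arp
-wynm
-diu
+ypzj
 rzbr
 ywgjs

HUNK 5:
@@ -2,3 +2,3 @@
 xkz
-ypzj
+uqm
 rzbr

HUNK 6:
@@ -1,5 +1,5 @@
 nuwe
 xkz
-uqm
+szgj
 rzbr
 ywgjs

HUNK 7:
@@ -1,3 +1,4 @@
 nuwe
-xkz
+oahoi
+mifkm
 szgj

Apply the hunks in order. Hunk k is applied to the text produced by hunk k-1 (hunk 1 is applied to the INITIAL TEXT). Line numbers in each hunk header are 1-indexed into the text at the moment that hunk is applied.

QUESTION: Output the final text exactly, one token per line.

Answer: nuwe
oahoi
mifkm
szgj
rzbr
ywgjs

Derivation:
Hunk 1: at line 3 remove [efrk,ygid] add [speo,ebp] -> 8 lines: nuwe rfrcj dupg speo ebp diu rzbr ywgjs
Hunk 2: at line 2 remove [speo,ebp] add [sgr,wynm] -> 8 lines: nuwe rfrcj dupg sgr wynm diu rzbr ywgjs
Hunk 3: at line 1 remove [rfrcj,dupg,sgr] add [xkz,arp] -> 7 lines: nuwe xkz arp wynm diu rzbr ywgjs
Hunk 4: at line 1 remove [arp,wynm,diu] add [ypzj] -> 5 lines: nuwe xkz ypzj rzbr ywgjs
Hunk 5: at line 2 remove [ypzj] add [uqm] -> 5 lines: nuwe xkz uqm rzbr ywgjs
Hunk 6: at line 1 remove [uqm] add [szgj] -> 5 lines: nuwe xkz szgj rzbr ywgjs
Hunk 7: at line 1 remove [xkz] add [oahoi,mifkm] -> 6 lines: nuwe oahoi mifkm szgj rzbr ywgjs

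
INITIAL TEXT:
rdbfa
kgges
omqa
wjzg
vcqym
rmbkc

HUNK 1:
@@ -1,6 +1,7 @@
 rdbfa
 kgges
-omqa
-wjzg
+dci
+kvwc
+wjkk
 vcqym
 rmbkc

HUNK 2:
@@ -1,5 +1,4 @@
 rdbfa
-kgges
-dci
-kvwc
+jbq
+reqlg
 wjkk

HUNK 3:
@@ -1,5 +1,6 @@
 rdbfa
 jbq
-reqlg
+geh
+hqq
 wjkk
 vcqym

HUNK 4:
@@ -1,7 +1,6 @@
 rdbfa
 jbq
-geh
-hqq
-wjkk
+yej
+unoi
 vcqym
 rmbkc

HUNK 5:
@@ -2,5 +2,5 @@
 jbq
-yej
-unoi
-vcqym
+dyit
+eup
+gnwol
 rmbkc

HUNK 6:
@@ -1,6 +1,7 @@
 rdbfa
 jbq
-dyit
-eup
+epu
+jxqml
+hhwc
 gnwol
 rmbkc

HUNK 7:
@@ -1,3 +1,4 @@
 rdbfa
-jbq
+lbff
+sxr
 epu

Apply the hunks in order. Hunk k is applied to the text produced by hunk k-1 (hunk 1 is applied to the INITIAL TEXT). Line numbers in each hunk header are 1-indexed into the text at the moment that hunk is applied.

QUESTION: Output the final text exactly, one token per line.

Hunk 1: at line 1 remove [omqa,wjzg] add [dci,kvwc,wjkk] -> 7 lines: rdbfa kgges dci kvwc wjkk vcqym rmbkc
Hunk 2: at line 1 remove [kgges,dci,kvwc] add [jbq,reqlg] -> 6 lines: rdbfa jbq reqlg wjkk vcqym rmbkc
Hunk 3: at line 1 remove [reqlg] add [geh,hqq] -> 7 lines: rdbfa jbq geh hqq wjkk vcqym rmbkc
Hunk 4: at line 1 remove [geh,hqq,wjkk] add [yej,unoi] -> 6 lines: rdbfa jbq yej unoi vcqym rmbkc
Hunk 5: at line 2 remove [yej,unoi,vcqym] add [dyit,eup,gnwol] -> 6 lines: rdbfa jbq dyit eup gnwol rmbkc
Hunk 6: at line 1 remove [dyit,eup] add [epu,jxqml,hhwc] -> 7 lines: rdbfa jbq epu jxqml hhwc gnwol rmbkc
Hunk 7: at line 1 remove [jbq] add [lbff,sxr] -> 8 lines: rdbfa lbff sxr epu jxqml hhwc gnwol rmbkc

Answer: rdbfa
lbff
sxr
epu
jxqml
hhwc
gnwol
rmbkc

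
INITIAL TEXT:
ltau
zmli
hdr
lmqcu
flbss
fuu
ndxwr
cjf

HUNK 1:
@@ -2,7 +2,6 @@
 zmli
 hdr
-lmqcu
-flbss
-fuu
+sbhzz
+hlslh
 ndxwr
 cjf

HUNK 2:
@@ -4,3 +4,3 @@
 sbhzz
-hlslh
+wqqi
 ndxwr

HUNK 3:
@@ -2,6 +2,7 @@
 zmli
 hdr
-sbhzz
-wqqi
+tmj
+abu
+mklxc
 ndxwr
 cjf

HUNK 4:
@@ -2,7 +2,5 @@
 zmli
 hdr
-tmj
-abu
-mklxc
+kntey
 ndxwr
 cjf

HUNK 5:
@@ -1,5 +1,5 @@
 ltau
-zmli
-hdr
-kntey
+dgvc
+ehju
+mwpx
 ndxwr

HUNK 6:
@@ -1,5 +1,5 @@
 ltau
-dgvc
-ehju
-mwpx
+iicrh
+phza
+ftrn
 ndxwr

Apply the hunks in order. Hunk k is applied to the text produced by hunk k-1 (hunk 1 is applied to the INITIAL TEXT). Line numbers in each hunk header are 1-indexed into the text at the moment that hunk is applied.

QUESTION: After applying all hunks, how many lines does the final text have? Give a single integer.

Hunk 1: at line 2 remove [lmqcu,flbss,fuu] add [sbhzz,hlslh] -> 7 lines: ltau zmli hdr sbhzz hlslh ndxwr cjf
Hunk 2: at line 4 remove [hlslh] add [wqqi] -> 7 lines: ltau zmli hdr sbhzz wqqi ndxwr cjf
Hunk 3: at line 2 remove [sbhzz,wqqi] add [tmj,abu,mklxc] -> 8 lines: ltau zmli hdr tmj abu mklxc ndxwr cjf
Hunk 4: at line 2 remove [tmj,abu,mklxc] add [kntey] -> 6 lines: ltau zmli hdr kntey ndxwr cjf
Hunk 5: at line 1 remove [zmli,hdr,kntey] add [dgvc,ehju,mwpx] -> 6 lines: ltau dgvc ehju mwpx ndxwr cjf
Hunk 6: at line 1 remove [dgvc,ehju,mwpx] add [iicrh,phza,ftrn] -> 6 lines: ltau iicrh phza ftrn ndxwr cjf
Final line count: 6

Answer: 6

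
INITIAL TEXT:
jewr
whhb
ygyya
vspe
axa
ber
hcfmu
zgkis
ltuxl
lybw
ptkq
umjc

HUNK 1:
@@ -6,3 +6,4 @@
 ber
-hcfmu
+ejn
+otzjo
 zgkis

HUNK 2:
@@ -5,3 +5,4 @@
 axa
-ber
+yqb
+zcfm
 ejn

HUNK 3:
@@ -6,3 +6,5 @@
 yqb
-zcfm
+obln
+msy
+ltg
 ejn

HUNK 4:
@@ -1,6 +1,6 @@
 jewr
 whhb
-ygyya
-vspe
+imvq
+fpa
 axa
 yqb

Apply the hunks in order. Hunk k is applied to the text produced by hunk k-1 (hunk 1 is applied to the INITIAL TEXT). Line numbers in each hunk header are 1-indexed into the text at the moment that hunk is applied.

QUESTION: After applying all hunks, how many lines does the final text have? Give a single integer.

Hunk 1: at line 6 remove [hcfmu] add [ejn,otzjo] -> 13 lines: jewr whhb ygyya vspe axa ber ejn otzjo zgkis ltuxl lybw ptkq umjc
Hunk 2: at line 5 remove [ber] add [yqb,zcfm] -> 14 lines: jewr whhb ygyya vspe axa yqb zcfm ejn otzjo zgkis ltuxl lybw ptkq umjc
Hunk 3: at line 6 remove [zcfm] add [obln,msy,ltg] -> 16 lines: jewr whhb ygyya vspe axa yqb obln msy ltg ejn otzjo zgkis ltuxl lybw ptkq umjc
Hunk 4: at line 1 remove [ygyya,vspe] add [imvq,fpa] -> 16 lines: jewr whhb imvq fpa axa yqb obln msy ltg ejn otzjo zgkis ltuxl lybw ptkq umjc
Final line count: 16

Answer: 16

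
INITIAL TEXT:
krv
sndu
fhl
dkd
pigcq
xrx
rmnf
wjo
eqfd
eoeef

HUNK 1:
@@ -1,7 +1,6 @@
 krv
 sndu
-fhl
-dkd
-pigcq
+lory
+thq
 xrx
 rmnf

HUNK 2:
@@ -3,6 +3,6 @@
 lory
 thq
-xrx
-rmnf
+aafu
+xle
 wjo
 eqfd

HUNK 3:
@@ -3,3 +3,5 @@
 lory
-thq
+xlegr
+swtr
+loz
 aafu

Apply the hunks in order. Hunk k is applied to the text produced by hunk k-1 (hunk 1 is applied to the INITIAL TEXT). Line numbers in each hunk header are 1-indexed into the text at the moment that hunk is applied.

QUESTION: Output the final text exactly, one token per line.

Answer: krv
sndu
lory
xlegr
swtr
loz
aafu
xle
wjo
eqfd
eoeef

Derivation:
Hunk 1: at line 1 remove [fhl,dkd,pigcq] add [lory,thq] -> 9 lines: krv sndu lory thq xrx rmnf wjo eqfd eoeef
Hunk 2: at line 3 remove [xrx,rmnf] add [aafu,xle] -> 9 lines: krv sndu lory thq aafu xle wjo eqfd eoeef
Hunk 3: at line 3 remove [thq] add [xlegr,swtr,loz] -> 11 lines: krv sndu lory xlegr swtr loz aafu xle wjo eqfd eoeef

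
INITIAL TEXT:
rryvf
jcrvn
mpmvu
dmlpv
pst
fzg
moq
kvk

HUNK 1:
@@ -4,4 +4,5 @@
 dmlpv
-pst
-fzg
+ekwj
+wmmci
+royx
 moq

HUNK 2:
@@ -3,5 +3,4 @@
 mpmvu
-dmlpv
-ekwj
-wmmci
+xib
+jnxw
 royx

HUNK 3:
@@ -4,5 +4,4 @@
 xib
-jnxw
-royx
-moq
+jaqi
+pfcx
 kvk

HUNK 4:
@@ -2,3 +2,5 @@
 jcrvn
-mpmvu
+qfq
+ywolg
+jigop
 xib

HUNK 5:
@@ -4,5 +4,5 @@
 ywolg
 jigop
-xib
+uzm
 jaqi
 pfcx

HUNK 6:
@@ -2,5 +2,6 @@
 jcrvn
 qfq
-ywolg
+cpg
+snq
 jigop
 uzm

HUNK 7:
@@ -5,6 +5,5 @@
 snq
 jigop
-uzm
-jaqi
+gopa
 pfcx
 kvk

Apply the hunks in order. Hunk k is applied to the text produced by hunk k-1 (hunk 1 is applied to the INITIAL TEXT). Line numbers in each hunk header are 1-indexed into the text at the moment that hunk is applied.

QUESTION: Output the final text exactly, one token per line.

Hunk 1: at line 4 remove [pst,fzg] add [ekwj,wmmci,royx] -> 9 lines: rryvf jcrvn mpmvu dmlpv ekwj wmmci royx moq kvk
Hunk 2: at line 3 remove [dmlpv,ekwj,wmmci] add [xib,jnxw] -> 8 lines: rryvf jcrvn mpmvu xib jnxw royx moq kvk
Hunk 3: at line 4 remove [jnxw,royx,moq] add [jaqi,pfcx] -> 7 lines: rryvf jcrvn mpmvu xib jaqi pfcx kvk
Hunk 4: at line 2 remove [mpmvu] add [qfq,ywolg,jigop] -> 9 lines: rryvf jcrvn qfq ywolg jigop xib jaqi pfcx kvk
Hunk 5: at line 4 remove [xib] add [uzm] -> 9 lines: rryvf jcrvn qfq ywolg jigop uzm jaqi pfcx kvk
Hunk 6: at line 2 remove [ywolg] add [cpg,snq] -> 10 lines: rryvf jcrvn qfq cpg snq jigop uzm jaqi pfcx kvk
Hunk 7: at line 5 remove [uzm,jaqi] add [gopa] -> 9 lines: rryvf jcrvn qfq cpg snq jigop gopa pfcx kvk

Answer: rryvf
jcrvn
qfq
cpg
snq
jigop
gopa
pfcx
kvk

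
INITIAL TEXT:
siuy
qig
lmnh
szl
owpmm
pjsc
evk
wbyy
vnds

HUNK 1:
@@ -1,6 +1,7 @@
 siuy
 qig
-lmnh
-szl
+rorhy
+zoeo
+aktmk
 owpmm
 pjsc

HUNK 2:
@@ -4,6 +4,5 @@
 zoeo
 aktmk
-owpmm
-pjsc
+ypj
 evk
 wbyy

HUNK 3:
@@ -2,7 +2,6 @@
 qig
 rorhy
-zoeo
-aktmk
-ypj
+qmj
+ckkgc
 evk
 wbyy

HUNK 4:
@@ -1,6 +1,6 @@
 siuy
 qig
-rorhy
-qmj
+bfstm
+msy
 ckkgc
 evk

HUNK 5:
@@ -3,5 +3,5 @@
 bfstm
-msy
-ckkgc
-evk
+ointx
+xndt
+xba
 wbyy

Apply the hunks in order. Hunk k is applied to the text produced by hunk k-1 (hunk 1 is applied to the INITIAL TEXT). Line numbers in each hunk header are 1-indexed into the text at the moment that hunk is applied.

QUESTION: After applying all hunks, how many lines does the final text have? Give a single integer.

Hunk 1: at line 1 remove [lmnh,szl] add [rorhy,zoeo,aktmk] -> 10 lines: siuy qig rorhy zoeo aktmk owpmm pjsc evk wbyy vnds
Hunk 2: at line 4 remove [owpmm,pjsc] add [ypj] -> 9 lines: siuy qig rorhy zoeo aktmk ypj evk wbyy vnds
Hunk 3: at line 2 remove [zoeo,aktmk,ypj] add [qmj,ckkgc] -> 8 lines: siuy qig rorhy qmj ckkgc evk wbyy vnds
Hunk 4: at line 1 remove [rorhy,qmj] add [bfstm,msy] -> 8 lines: siuy qig bfstm msy ckkgc evk wbyy vnds
Hunk 5: at line 3 remove [msy,ckkgc,evk] add [ointx,xndt,xba] -> 8 lines: siuy qig bfstm ointx xndt xba wbyy vnds
Final line count: 8

Answer: 8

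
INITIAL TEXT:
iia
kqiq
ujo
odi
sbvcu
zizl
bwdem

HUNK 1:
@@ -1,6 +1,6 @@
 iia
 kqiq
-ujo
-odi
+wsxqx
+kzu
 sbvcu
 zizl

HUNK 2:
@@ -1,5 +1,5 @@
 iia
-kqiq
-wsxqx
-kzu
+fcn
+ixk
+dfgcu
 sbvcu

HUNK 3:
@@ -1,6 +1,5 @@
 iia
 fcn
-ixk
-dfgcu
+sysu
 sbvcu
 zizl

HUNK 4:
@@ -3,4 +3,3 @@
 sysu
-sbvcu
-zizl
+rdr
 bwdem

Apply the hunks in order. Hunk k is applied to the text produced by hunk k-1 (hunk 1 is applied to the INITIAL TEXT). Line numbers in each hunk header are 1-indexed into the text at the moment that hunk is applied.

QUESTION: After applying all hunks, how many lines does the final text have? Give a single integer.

Hunk 1: at line 1 remove [ujo,odi] add [wsxqx,kzu] -> 7 lines: iia kqiq wsxqx kzu sbvcu zizl bwdem
Hunk 2: at line 1 remove [kqiq,wsxqx,kzu] add [fcn,ixk,dfgcu] -> 7 lines: iia fcn ixk dfgcu sbvcu zizl bwdem
Hunk 3: at line 1 remove [ixk,dfgcu] add [sysu] -> 6 lines: iia fcn sysu sbvcu zizl bwdem
Hunk 4: at line 3 remove [sbvcu,zizl] add [rdr] -> 5 lines: iia fcn sysu rdr bwdem
Final line count: 5

Answer: 5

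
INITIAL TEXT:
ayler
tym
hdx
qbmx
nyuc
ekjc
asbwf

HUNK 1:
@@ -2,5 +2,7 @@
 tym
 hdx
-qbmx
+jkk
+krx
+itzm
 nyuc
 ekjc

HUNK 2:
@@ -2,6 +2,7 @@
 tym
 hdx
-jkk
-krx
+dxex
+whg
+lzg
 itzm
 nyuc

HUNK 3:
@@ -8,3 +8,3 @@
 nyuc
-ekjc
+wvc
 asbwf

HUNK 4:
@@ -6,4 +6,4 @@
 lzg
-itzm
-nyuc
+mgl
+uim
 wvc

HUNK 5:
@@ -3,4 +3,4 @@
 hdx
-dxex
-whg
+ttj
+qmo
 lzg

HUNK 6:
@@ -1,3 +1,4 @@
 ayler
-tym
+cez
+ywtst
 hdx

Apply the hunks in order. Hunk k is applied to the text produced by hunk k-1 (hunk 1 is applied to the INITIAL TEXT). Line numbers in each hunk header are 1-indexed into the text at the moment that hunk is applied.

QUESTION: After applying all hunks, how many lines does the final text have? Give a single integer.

Hunk 1: at line 2 remove [qbmx] add [jkk,krx,itzm] -> 9 lines: ayler tym hdx jkk krx itzm nyuc ekjc asbwf
Hunk 2: at line 2 remove [jkk,krx] add [dxex,whg,lzg] -> 10 lines: ayler tym hdx dxex whg lzg itzm nyuc ekjc asbwf
Hunk 3: at line 8 remove [ekjc] add [wvc] -> 10 lines: ayler tym hdx dxex whg lzg itzm nyuc wvc asbwf
Hunk 4: at line 6 remove [itzm,nyuc] add [mgl,uim] -> 10 lines: ayler tym hdx dxex whg lzg mgl uim wvc asbwf
Hunk 5: at line 3 remove [dxex,whg] add [ttj,qmo] -> 10 lines: ayler tym hdx ttj qmo lzg mgl uim wvc asbwf
Hunk 6: at line 1 remove [tym] add [cez,ywtst] -> 11 lines: ayler cez ywtst hdx ttj qmo lzg mgl uim wvc asbwf
Final line count: 11

Answer: 11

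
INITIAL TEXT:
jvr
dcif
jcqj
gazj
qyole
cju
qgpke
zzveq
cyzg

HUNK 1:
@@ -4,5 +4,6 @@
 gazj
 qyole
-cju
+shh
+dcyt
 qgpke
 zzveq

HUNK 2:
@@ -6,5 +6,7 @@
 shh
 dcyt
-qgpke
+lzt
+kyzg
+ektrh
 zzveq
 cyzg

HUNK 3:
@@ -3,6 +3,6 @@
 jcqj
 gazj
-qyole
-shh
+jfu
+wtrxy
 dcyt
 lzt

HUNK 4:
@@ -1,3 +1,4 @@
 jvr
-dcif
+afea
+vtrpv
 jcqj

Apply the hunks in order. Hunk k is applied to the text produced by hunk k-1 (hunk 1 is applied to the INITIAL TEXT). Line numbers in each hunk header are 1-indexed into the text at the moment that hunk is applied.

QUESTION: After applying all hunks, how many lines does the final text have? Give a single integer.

Answer: 13

Derivation:
Hunk 1: at line 4 remove [cju] add [shh,dcyt] -> 10 lines: jvr dcif jcqj gazj qyole shh dcyt qgpke zzveq cyzg
Hunk 2: at line 6 remove [qgpke] add [lzt,kyzg,ektrh] -> 12 lines: jvr dcif jcqj gazj qyole shh dcyt lzt kyzg ektrh zzveq cyzg
Hunk 3: at line 3 remove [qyole,shh] add [jfu,wtrxy] -> 12 lines: jvr dcif jcqj gazj jfu wtrxy dcyt lzt kyzg ektrh zzveq cyzg
Hunk 4: at line 1 remove [dcif] add [afea,vtrpv] -> 13 lines: jvr afea vtrpv jcqj gazj jfu wtrxy dcyt lzt kyzg ektrh zzveq cyzg
Final line count: 13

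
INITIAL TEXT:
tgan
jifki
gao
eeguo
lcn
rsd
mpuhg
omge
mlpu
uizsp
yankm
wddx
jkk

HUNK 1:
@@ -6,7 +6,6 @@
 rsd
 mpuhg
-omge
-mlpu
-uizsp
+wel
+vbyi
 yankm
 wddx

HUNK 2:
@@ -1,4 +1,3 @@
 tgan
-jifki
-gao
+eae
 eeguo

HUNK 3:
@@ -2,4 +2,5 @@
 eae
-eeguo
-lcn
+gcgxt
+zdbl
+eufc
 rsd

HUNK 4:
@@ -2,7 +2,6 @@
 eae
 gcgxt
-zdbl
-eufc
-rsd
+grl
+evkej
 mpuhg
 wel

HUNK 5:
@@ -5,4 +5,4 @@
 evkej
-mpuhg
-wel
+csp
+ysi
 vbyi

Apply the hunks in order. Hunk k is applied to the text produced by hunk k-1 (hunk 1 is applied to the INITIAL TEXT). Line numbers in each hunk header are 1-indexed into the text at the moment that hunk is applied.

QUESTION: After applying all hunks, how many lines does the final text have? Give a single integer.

Hunk 1: at line 6 remove [omge,mlpu,uizsp] add [wel,vbyi] -> 12 lines: tgan jifki gao eeguo lcn rsd mpuhg wel vbyi yankm wddx jkk
Hunk 2: at line 1 remove [jifki,gao] add [eae] -> 11 lines: tgan eae eeguo lcn rsd mpuhg wel vbyi yankm wddx jkk
Hunk 3: at line 2 remove [eeguo,lcn] add [gcgxt,zdbl,eufc] -> 12 lines: tgan eae gcgxt zdbl eufc rsd mpuhg wel vbyi yankm wddx jkk
Hunk 4: at line 2 remove [zdbl,eufc,rsd] add [grl,evkej] -> 11 lines: tgan eae gcgxt grl evkej mpuhg wel vbyi yankm wddx jkk
Hunk 5: at line 5 remove [mpuhg,wel] add [csp,ysi] -> 11 lines: tgan eae gcgxt grl evkej csp ysi vbyi yankm wddx jkk
Final line count: 11

Answer: 11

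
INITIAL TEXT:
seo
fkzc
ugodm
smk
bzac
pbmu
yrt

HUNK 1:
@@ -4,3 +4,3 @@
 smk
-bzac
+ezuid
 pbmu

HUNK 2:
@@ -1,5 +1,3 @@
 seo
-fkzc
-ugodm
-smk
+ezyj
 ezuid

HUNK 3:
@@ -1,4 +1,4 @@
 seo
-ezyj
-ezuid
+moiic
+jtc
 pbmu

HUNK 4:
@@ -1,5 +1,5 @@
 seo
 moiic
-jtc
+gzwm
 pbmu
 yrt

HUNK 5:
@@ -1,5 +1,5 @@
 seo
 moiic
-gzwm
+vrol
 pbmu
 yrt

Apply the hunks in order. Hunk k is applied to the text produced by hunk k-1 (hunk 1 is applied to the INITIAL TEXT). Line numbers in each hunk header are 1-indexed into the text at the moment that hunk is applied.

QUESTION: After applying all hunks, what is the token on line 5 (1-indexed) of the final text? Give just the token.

Hunk 1: at line 4 remove [bzac] add [ezuid] -> 7 lines: seo fkzc ugodm smk ezuid pbmu yrt
Hunk 2: at line 1 remove [fkzc,ugodm,smk] add [ezyj] -> 5 lines: seo ezyj ezuid pbmu yrt
Hunk 3: at line 1 remove [ezyj,ezuid] add [moiic,jtc] -> 5 lines: seo moiic jtc pbmu yrt
Hunk 4: at line 1 remove [jtc] add [gzwm] -> 5 lines: seo moiic gzwm pbmu yrt
Hunk 5: at line 1 remove [gzwm] add [vrol] -> 5 lines: seo moiic vrol pbmu yrt
Final line 5: yrt

Answer: yrt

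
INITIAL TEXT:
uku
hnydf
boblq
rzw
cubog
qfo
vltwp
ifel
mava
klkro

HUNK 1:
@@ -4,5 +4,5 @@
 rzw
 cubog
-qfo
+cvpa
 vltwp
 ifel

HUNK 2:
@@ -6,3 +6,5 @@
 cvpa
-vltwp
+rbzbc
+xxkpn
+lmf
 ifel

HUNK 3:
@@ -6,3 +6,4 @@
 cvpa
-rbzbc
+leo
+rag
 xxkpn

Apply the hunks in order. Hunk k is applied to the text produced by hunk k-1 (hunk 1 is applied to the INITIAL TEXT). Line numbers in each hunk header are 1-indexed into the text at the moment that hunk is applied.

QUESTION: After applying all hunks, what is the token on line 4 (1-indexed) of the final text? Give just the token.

Hunk 1: at line 4 remove [qfo] add [cvpa] -> 10 lines: uku hnydf boblq rzw cubog cvpa vltwp ifel mava klkro
Hunk 2: at line 6 remove [vltwp] add [rbzbc,xxkpn,lmf] -> 12 lines: uku hnydf boblq rzw cubog cvpa rbzbc xxkpn lmf ifel mava klkro
Hunk 3: at line 6 remove [rbzbc] add [leo,rag] -> 13 lines: uku hnydf boblq rzw cubog cvpa leo rag xxkpn lmf ifel mava klkro
Final line 4: rzw

Answer: rzw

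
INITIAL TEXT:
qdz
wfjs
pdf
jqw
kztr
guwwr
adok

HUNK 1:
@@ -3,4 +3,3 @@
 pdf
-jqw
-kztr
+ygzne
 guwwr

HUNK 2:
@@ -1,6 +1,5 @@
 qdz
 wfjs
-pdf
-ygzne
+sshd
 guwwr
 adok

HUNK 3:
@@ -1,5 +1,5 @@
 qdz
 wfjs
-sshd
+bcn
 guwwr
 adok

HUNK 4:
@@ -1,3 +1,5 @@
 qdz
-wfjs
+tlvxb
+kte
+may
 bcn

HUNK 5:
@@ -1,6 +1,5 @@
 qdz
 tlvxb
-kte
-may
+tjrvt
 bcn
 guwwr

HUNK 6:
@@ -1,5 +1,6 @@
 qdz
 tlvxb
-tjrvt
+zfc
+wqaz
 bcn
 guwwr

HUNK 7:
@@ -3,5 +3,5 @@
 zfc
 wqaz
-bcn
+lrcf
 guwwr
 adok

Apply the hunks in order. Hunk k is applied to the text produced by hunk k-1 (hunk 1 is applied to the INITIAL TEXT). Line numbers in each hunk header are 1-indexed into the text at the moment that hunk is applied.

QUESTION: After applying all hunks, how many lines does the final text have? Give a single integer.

Hunk 1: at line 3 remove [jqw,kztr] add [ygzne] -> 6 lines: qdz wfjs pdf ygzne guwwr adok
Hunk 2: at line 1 remove [pdf,ygzne] add [sshd] -> 5 lines: qdz wfjs sshd guwwr adok
Hunk 3: at line 1 remove [sshd] add [bcn] -> 5 lines: qdz wfjs bcn guwwr adok
Hunk 4: at line 1 remove [wfjs] add [tlvxb,kte,may] -> 7 lines: qdz tlvxb kte may bcn guwwr adok
Hunk 5: at line 1 remove [kte,may] add [tjrvt] -> 6 lines: qdz tlvxb tjrvt bcn guwwr adok
Hunk 6: at line 1 remove [tjrvt] add [zfc,wqaz] -> 7 lines: qdz tlvxb zfc wqaz bcn guwwr adok
Hunk 7: at line 3 remove [bcn] add [lrcf] -> 7 lines: qdz tlvxb zfc wqaz lrcf guwwr adok
Final line count: 7

Answer: 7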